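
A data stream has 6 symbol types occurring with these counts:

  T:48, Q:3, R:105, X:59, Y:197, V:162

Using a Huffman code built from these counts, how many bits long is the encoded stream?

Build the Huffman tree bottom-up:
Q(3) + T(48) → 51
51 + X(59) → 110
R(105) + 110 → 215
V(162) + Y(197) → 359
215 + 359 → 574
Each symbol's bit-cost is frequency × depth; summing gives 1309 bits (equivalently 51 + 110 + 215 + 359 + 574).

1309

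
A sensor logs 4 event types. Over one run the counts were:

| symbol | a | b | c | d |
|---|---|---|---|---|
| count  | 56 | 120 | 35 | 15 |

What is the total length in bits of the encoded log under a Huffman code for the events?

382

Merge the two smallest weights repeatedly:
d(15) + c(35) → 50
50 + a(56) → 106
106 + b(120) → 226
Total encoded bits = sum of merged weights = 50 + 106 + 226 = 382.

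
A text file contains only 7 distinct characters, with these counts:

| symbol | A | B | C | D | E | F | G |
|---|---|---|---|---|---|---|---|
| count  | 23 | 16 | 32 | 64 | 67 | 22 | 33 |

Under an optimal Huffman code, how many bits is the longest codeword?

Merge the two lowest-weight nodes at each step:
combine B(16), F(22) → 38
combine A(23), C(32) → 55
combine G(33), 38 → 71
combine 55, D(64) → 119
combine E(67), 71 → 138
combine 119, 138 → 257
Maximum depth reached is 4.

4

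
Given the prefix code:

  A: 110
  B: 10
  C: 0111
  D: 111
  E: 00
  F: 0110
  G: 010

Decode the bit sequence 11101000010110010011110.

DGEGAGCB

Read left to right; each codeword is recognised as soon as it completes (prefix code):
  111→D | 010→G | 00→E | 010→G | 110→A | 010→G | 0111→C | 10→B
Decoded message: DGEGAGCB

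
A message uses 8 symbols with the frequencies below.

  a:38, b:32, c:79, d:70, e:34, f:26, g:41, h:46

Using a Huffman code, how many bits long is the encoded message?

Merge the two smallest weights repeatedly:
f(26) + b(32) → 58
e(34) + a(38) → 72
g(41) + h(46) → 87
58 + d(70) → 128
72 + c(79) → 151
87 + 128 → 215
151 + 215 → 366
Each symbol's bit-cost is frequency × depth; summing gives 1077 bits (equivalently 58 + 72 + 87 + 128 + 151 + 215 + 366).

1077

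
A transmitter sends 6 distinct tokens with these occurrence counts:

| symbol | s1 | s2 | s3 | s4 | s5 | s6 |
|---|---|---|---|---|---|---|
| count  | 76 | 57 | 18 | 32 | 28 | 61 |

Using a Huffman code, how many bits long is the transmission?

668

Merge the two smallest weights repeatedly:
combine s3(18), s5(28) → 46
combine s4(32), 46 → 78
combine s2(57), s6(61) → 118
combine s1(76), 78 → 154
combine 118, 154 → 272
Each symbol's bit-cost is frequency × depth; summing gives 668 bits (equivalently 46 + 78 + 118 + 154 + 272).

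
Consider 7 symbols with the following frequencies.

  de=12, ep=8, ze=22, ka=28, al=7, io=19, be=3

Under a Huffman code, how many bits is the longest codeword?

5

Merge the two lowest-weight nodes at each step:
combine be(3), al(7) → 10
combine ep(8), 10 → 18
combine de(12), 18 → 30
combine io(19), ze(22) → 41
combine ka(28), 30 → 58
combine 41, 58 → 99
The first pair merged (be, al) ends up deepest, at depth 5.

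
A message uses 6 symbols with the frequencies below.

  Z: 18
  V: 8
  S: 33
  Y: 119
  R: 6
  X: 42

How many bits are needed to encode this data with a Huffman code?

Greedily combine the two least-frequent nodes:
combine R(6), V(8) → 14
combine 14, Z(18) → 32
combine 32, S(33) → 65
combine X(42), 65 → 107
combine 107, Y(119) → 226
Each symbol's bit-cost is frequency × depth; summing gives 444 bits (equivalently 14 + 32 + 65 + 107 + 226).

444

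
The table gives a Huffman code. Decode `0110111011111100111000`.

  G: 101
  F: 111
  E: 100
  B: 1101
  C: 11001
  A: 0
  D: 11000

Read left to right; each codeword is recognised as soon as it completes (prefix code):
  0→A | 1101→B | 1101→B | 111→F | 11001→C | 11000→D
Decoded message: ABBFCD

ABBFCD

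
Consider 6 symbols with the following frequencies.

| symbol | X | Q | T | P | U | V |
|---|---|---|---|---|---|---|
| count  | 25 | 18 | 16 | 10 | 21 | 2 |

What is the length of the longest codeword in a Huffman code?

Merge the two lowest-weight nodes at each step:
V(2) + P(10) → 12
12 + T(16) → 28
Q(18) + U(21) → 39
X(25) + 28 → 53
39 + 53 → 92
The rarest symbols sit at the bottom; the longest codeword is 4 bits.

4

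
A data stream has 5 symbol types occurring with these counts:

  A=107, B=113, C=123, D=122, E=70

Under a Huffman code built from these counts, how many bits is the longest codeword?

Merge the two lowest-weight nodes at each step:
merge E(70) and A(107): 177
merge B(113) and D(122): 235
merge C(123) and 177: 300
merge 235 and 300: 535
Maximum depth reached is 3.

3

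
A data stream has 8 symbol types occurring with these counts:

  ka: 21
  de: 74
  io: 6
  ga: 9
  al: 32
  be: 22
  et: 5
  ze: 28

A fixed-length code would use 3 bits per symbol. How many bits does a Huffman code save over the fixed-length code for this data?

Fixed-length: 3 bits × 197 symbols = 591 bits.
Huffman merges:
et(5) + io(6) → 11
ga(9) + 11 → 20
20 + ka(21) → 41
be(22) + ze(28) → 50
al(32) + 41 → 73
50 + 73 → 123
de(74) + 123 → 197
Huffman total = 11 + 20 + 41 + 50 + 73 + 123 + 197 = 515 bits.
Saving = 591 − 515 = 76 bits.

76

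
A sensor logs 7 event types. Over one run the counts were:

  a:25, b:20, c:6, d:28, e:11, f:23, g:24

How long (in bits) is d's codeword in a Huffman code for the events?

Build the tree from the bottom:
combine c(6), e(11) → 17
combine 17, b(20) → 37
combine f(23), g(24) → 47
combine a(25), d(28) → 53
combine 37, 47 → 84
combine 53, 84 → 137
d's leaf is at depth 2, giving a 2-bit codeword.

2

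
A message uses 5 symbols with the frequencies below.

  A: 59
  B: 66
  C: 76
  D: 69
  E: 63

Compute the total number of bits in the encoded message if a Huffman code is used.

Greedily combine the two least-frequent nodes:
A(59) + E(63) → 122
B(66) + D(69) → 135
C(76) + 122 → 198
135 + 198 → 333
The encoded length is the sum of every internal node's weight: 122 + 135 + 198 + 333 = 788 bits.

788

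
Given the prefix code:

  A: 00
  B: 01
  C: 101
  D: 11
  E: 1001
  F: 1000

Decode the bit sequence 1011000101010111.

Read left to right; each codeword is recognised as soon as it completes (prefix code):
  101→C | 1000→F | 101→C | 01→B | 01→B | 11→D
Decoded message: CFCBBD

CFCBBD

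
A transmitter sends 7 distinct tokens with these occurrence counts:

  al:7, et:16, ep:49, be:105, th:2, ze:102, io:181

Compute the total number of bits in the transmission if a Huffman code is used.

1027

Greedily combine the two least-frequent nodes:
merge th(2) and al(7): 9
merge 9 and et(16): 25
merge 25 and ep(49): 74
merge 74 and ze(102): 176
merge be(105) and 176: 281
merge io(181) and 281: 462
The encoded length is the sum of every internal node's weight: 9 + 25 + 74 + 176 + 281 + 462 = 1027 bits.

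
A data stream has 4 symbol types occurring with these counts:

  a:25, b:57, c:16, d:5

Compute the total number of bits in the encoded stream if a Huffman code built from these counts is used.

170

Build the Huffman tree bottom-up:
merge d(5) and c(16): 21
merge 21 and a(25): 46
merge 46 and b(57): 103
The encoded length is the sum of every internal node's weight: 21 + 46 + 103 = 170 bits.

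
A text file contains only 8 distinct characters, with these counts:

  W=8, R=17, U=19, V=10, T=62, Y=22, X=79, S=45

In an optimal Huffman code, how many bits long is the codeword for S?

2

Huffman merges, smallest pair first:
merge W(8) and V(10): 18
merge R(17) and 18: 35
merge U(19) and Y(22): 41
merge 35 and 41: 76
merge S(45) and T(62): 107
merge 76 and X(79): 155
merge 107 and 155: 262
S sits 2 levels below the root, so its codeword is 2 bits.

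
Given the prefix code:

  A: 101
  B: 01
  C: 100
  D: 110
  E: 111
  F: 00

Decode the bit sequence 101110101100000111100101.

Read left to right; each codeword is recognised as soon as it completes (prefix code):
  101→A | 110→D | 101→A | 100→C | 00→F | 01→B | 111→E | 00→F | 101→A
Decoded message: ADACFBEFA

ADACFBEFA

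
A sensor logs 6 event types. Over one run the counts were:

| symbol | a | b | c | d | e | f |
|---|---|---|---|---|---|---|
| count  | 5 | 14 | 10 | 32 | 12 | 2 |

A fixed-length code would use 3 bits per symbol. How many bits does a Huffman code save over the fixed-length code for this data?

Fixed-length: 3 bits × 75 symbols = 225 bits.
Huffman merges:
f(2) + a(5) → 7
7 + c(10) → 17
e(12) + b(14) → 26
17 + 26 → 43
d(32) + 43 → 75
Huffman total = 7 + 17 + 26 + 43 + 75 = 168 bits.
Saving = 225 − 168 = 57 bits.

57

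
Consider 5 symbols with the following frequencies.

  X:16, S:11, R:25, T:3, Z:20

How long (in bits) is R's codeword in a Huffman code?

2

Huffman merges, smallest pair first:
T(3) + S(11) → 14
14 + X(16) → 30
Z(20) + R(25) → 45
30 + 45 → 75
R sits 2 levels below the root, so its codeword is 2 bits.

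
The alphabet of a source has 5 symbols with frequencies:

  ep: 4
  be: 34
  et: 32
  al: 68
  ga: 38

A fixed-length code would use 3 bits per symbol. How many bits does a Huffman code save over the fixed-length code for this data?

Fixed-length: 3 bits × 176 symbols = 528 bits.
Huffman merges:
merge ep(4) and et(32): 36
merge be(34) and 36: 70
merge ga(38) and al(68): 106
merge 70 and 106: 176
Huffman total = 36 + 70 + 106 + 176 = 388 bits.
Saving = 528 − 388 = 140 bits.

140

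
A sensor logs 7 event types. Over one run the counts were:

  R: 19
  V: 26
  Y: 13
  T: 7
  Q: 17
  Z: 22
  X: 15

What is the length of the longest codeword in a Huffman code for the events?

4

Merge the two lowest-weight nodes at each step:
combine T(7), Y(13) → 20
combine X(15), Q(17) → 32
combine R(19), 20 → 39
combine Z(22), V(26) → 48
combine 32, 39 → 71
combine 48, 71 → 119
The rarest symbols sit at the bottom; the longest codeword is 4 bits.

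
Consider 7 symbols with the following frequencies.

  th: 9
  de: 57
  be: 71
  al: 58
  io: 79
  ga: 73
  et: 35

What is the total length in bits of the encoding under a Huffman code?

1038

Build the Huffman tree bottom-up:
combine th(9), et(35) → 44
combine 44, de(57) → 101
combine al(58), be(71) → 129
combine ga(73), io(79) → 152
combine 101, 129 → 230
combine 152, 230 → 382
Total encoded bits = sum of merged weights = 44 + 101 + 129 + 152 + 230 + 382 = 1038.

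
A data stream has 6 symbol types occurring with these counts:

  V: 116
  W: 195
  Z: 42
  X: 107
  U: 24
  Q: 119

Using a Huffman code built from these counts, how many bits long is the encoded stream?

Build the Huffman tree bottom-up:
merge U(24) and Z(42): 66
merge 66 and X(107): 173
merge V(116) and Q(119): 235
merge 173 and W(195): 368
merge 235 and 368: 603
Total encoded bits = sum of merged weights = 66 + 173 + 235 + 368 + 603 = 1445.

1445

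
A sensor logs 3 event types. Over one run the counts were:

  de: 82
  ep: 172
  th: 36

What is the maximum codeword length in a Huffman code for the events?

2

Merge the two lowest-weight nodes at each step:
th(36) + de(82) → 118
118 + ep(172) → 290
Maximum depth reached is 2.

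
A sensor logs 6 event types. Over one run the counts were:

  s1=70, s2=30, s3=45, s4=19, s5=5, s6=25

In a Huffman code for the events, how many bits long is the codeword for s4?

4

Build the tree from the bottom:
s5(5) + s4(19) → 24
24 + s6(25) → 49
s2(30) + s3(45) → 75
49 + s1(70) → 119
75 + 119 → 194
s4 sits 4 levels below the root, so its codeword is 4 bits.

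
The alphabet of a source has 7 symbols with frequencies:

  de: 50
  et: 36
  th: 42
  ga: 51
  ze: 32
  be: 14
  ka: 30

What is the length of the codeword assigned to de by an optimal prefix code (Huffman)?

Huffman merges, smallest pair first:
be(14) + ka(30) → 44
ze(32) + et(36) → 68
th(42) + 44 → 86
de(50) + ga(51) → 101
68 + 86 → 154
101 + 154 → 255
de sits 2 levels below the root, so its codeword is 2 bits.

2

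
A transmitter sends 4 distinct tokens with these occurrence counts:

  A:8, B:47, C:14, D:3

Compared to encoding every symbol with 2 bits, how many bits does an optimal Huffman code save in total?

36

Fixed-length: 2 bits × 72 symbols = 144 bits.
Huffman merges:
merge D(3) and A(8): 11
merge 11 and C(14): 25
merge 25 and B(47): 72
Huffman total = 11 + 25 + 72 = 108 bits.
Saving = 144 − 108 = 36 bits.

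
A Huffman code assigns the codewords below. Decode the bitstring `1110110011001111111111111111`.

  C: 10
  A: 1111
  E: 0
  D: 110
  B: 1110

Read left to right; each codeword is recognised as soon as it completes (prefix code):
  1110→B | 110→D | 0→E | 110→D | 0→E | 1111→A | 1111→A | 1111→A | 1111→A
Decoded message: BDEDEAAAA

BDEDEAAAA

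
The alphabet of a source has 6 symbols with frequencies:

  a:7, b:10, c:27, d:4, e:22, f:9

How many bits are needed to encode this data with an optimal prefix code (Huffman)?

188

Build the Huffman tree bottom-up:
merge d(4) and a(7): 11
merge f(9) and b(10): 19
merge 11 and 19: 30
merge e(22) and c(27): 49
merge 30 and 49: 79
Total encoded bits = sum of merged weights = 11 + 19 + 30 + 49 + 79 = 188.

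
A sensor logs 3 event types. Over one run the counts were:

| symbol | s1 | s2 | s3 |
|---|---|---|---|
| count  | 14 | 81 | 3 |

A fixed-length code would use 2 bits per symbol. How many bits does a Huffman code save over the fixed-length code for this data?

Fixed-length: 2 bits × 98 symbols = 196 bits.
Huffman merges:
merge s3(3) and s1(14): 17
merge 17 and s2(81): 98
Huffman total = 17 + 98 = 115 bits.
Saving = 196 − 115 = 81 bits.

81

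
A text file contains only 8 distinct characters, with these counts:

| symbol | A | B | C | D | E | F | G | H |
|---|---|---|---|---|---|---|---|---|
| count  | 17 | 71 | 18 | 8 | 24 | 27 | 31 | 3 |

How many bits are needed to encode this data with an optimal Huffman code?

Merge the two smallest weights repeatedly:
combine H(3), D(8) → 11
combine 11, A(17) → 28
combine C(18), E(24) → 42
combine F(27), 28 → 55
combine G(31), 42 → 73
combine 55, B(71) → 126
combine 73, 126 → 199
Each symbol's bit-cost is frequency × depth; summing gives 534 bits (equivalently 11 + 28 + 42 + 55 + 73 + 126 + 199).

534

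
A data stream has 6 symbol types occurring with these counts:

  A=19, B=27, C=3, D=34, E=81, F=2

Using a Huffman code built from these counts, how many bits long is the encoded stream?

Merge the two smallest weights repeatedly:
merge F(2) and C(3): 5
merge 5 and A(19): 24
merge 24 and B(27): 51
merge D(34) and 51: 85
merge E(81) and 85: 166
Total encoded bits = sum of merged weights = 5 + 24 + 51 + 85 + 166 = 331.

331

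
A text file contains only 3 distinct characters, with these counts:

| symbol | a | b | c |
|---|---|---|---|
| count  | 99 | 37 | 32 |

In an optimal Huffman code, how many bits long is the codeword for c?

2

Huffman merges, smallest pair first:
merge c(32) and b(37): 69
merge 69 and a(99): 168
c sits 2 levels below the root, so its codeword is 2 bits.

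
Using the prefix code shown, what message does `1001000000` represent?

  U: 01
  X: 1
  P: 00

XPXPPP

Read left to right; each codeword is recognised as soon as it completes (prefix code):
  1→X | 00→P | 1→X | 00→P | 00→P | 00→P
Decoded message: XPXPPP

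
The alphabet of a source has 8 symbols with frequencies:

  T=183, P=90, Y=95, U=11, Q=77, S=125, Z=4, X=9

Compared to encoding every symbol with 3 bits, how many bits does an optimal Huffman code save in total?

271

Fixed-length: 3 bits × 594 symbols = 1782 bits.
Huffman merges:
merge Z(4) and X(9): 13
merge U(11) and 13: 24
merge 24 and Q(77): 101
merge P(90) and Y(95): 185
merge 101 and S(125): 226
merge T(183) and 185: 368
merge 226 and 368: 594
Huffman total = 13 + 24 + 101 + 185 + 226 + 368 + 594 = 1511 bits.
Saving = 1782 − 1511 = 271 bits.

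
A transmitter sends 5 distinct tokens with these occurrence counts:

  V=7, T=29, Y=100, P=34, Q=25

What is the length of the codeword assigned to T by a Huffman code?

3

Huffman merges, smallest pair first:
merge V(7) and Q(25): 32
merge T(29) and 32: 61
merge P(34) and 61: 95
merge 95 and Y(100): 195
The subtree containing T is merged 3 times, so code length = 3.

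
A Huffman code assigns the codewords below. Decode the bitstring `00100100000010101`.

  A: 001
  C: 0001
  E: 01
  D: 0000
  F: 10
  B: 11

Read left to right; each codeword is recognised as soon as it completes (prefix code):
  001→A | 001→A | 0000→D | 001→A | 01→E | 01→E
Decoded message: AADAEE

AADAEE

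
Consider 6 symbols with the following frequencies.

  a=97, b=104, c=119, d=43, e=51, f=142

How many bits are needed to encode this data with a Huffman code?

Greedily combine the two least-frequent nodes:
d(43) + e(51) → 94
94 + a(97) → 191
b(104) + c(119) → 223
f(142) + 191 → 333
223 + 333 → 556
The encoded length is the sum of every internal node's weight: 94 + 191 + 223 + 333 + 556 = 1397 bits.

1397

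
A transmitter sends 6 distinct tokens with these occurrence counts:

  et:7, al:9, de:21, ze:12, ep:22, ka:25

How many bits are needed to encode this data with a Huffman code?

236

Greedily combine the two least-frequent nodes:
combine et(7), al(9) → 16
combine ze(12), 16 → 28
combine de(21), ep(22) → 43
combine ka(25), 28 → 53
combine 43, 53 → 96
Total encoded bits = sum of merged weights = 16 + 28 + 43 + 53 + 96 = 236.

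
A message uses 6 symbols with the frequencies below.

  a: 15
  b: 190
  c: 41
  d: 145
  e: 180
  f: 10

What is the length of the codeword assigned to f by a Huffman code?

4

Build the tree from the bottom:
combine f(10), a(15) → 25
combine 25, c(41) → 66
combine 66, d(145) → 211
combine e(180), b(190) → 370
combine 211, 370 → 581
The subtree containing f is merged 4 times, so code length = 4.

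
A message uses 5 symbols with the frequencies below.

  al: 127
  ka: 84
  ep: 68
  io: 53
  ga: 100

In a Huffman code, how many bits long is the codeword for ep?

3

Repeatedly merge the two smallest:
combine io(53), ep(68) → 121
combine ka(84), ga(100) → 184
combine 121, al(127) → 248
combine 184, 248 → 432
ep sits 3 levels below the root, so its codeword is 3 bits.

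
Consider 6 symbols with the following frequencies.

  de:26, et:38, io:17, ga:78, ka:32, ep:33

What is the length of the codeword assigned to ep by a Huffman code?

3

Build the tree from the bottom:
io(17) + de(26) → 43
ka(32) + ep(33) → 65
et(38) + 43 → 81
65 + ga(78) → 143
81 + 143 → 224
ep sits 3 levels below the root, so its codeword is 3 bits.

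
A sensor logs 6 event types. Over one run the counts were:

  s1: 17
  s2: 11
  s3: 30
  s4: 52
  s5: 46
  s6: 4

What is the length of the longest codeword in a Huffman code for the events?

4

Merge the two lowest-weight nodes at each step:
merge s6(4) and s2(11): 15
merge 15 and s1(17): 32
merge s3(30) and 32: 62
merge s5(46) and s4(52): 98
merge 62 and 98: 160
Maximum depth reached is 4.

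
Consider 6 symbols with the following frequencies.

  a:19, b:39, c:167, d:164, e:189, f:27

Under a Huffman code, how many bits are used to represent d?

2

Huffman merges, smallest pair first:
merge a(19) and f(27): 46
merge b(39) and 46: 85
merge 85 and d(164): 249
merge c(167) and e(189): 356
merge 249 and 356: 605
d sits 2 levels below the root, so its codeword is 2 bits.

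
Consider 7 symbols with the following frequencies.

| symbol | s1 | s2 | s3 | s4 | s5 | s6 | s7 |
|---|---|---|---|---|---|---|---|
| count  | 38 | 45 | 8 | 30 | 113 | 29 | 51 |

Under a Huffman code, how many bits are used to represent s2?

Build the tree from the bottom:
combine s3(8), s6(29) → 37
combine s4(30), 37 → 67
combine s1(38), s2(45) → 83
combine s7(51), 67 → 118
combine 83, s5(113) → 196
combine 118, 196 → 314
The subtree containing s2 is merged 3 times, so code length = 3.

3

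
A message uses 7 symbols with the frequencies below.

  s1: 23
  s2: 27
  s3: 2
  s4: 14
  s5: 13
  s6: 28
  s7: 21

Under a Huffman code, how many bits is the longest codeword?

Merge the two lowest-weight nodes at each step:
s3(2) + s5(13) → 15
s4(14) + 15 → 29
s7(21) + s1(23) → 44
s2(27) + s6(28) → 55
29 + 44 → 73
55 + 73 → 128
Maximum depth reached is 4.

4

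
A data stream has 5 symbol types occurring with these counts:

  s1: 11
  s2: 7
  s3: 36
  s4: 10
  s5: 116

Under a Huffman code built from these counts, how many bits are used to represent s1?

3

Huffman merges, smallest pair first:
combine s2(7), s4(10) → 17
combine s1(11), 17 → 28
combine 28, s3(36) → 64
combine 64, s5(116) → 180
The subtree containing s1 is merged 3 times, so code length = 3.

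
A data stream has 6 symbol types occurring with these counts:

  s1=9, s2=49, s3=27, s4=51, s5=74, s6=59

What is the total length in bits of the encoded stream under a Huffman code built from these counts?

659

Build the Huffman tree bottom-up:
combine s1(9), s3(27) → 36
combine 36, s2(49) → 85
combine s4(51), s6(59) → 110
combine s5(74), 85 → 159
combine 110, 159 → 269
Each symbol's bit-cost is frequency × depth; summing gives 659 bits (equivalently 36 + 85 + 110 + 159 + 269).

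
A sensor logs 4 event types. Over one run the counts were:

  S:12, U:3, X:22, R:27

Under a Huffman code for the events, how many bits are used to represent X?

Huffman merges, smallest pair first:
U(3) + S(12) → 15
15 + X(22) → 37
R(27) + 37 → 64
X sits 2 levels below the root, so its codeword is 2 bits.

2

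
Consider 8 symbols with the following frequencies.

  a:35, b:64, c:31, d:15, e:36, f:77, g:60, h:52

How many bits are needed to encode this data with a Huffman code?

Merge the two smallest weights repeatedly:
merge d(15) and c(31): 46
merge a(35) and e(36): 71
merge 46 and h(52): 98
merge g(60) and b(64): 124
merge 71 and f(77): 148
merge 98 and 124: 222
merge 148 and 222: 370
Total encoded bits = sum of merged weights = 46 + 71 + 98 + 124 + 148 + 222 + 370 = 1079.

1079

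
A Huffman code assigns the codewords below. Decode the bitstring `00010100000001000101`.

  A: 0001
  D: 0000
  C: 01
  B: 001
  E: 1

ACDAAC

Read left to right; each codeword is recognised as soon as it completes (prefix code):
  0001→A | 01→C | 0000→D | 0001→A | 0001→A | 01→C
Decoded message: ACDAAC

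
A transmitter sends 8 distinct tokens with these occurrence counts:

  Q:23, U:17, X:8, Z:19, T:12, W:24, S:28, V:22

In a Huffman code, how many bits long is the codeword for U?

3

Repeatedly merge the two smallest:
combine X(8), T(12) → 20
combine U(17), Z(19) → 36
combine 20, V(22) → 42
combine Q(23), W(24) → 47
combine S(28), 36 → 64
combine 42, 47 → 89
combine 64, 89 → 153
The subtree containing U is merged 3 times, so code length = 3.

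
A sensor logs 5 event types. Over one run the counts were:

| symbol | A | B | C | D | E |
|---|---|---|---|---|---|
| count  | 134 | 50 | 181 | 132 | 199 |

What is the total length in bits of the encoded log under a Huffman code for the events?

1574

Merge the two smallest weights repeatedly:
combine B(50), D(132) → 182
combine A(134), C(181) → 315
combine 182, E(199) → 381
combine 315, 381 → 696
Total encoded bits = sum of merged weights = 182 + 315 + 381 + 696 = 1574.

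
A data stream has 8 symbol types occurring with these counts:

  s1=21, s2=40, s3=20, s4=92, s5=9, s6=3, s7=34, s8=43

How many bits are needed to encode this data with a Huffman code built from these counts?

695

Build the Huffman tree bottom-up:
merge s6(3) and s5(9): 12
merge 12 and s3(20): 32
merge s1(21) and 32: 53
merge s7(34) and s2(40): 74
merge s8(43) and 53: 96
merge 74 and s4(92): 166
merge 96 and 166: 262
The encoded length is the sum of every internal node's weight: 12 + 32 + 53 + 74 + 96 + 166 + 262 = 695 bits.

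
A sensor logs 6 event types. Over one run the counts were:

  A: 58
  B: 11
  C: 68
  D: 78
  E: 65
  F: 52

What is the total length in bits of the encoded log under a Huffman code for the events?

Merge the two smallest weights repeatedly:
merge B(11) and F(52): 63
merge A(58) and 63: 121
merge E(65) and C(68): 133
merge D(78) and 121: 199
merge 133 and 199: 332
Each symbol's bit-cost is frequency × depth; summing gives 848 bits (equivalently 63 + 121 + 133 + 199 + 332).

848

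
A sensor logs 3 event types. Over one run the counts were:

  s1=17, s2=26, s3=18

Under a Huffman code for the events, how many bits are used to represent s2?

1

Repeatedly merge the two smallest:
s1(17) + s3(18) → 35
s2(26) + 35 → 61
s2 sits one level below the root: a 1-bit codeword.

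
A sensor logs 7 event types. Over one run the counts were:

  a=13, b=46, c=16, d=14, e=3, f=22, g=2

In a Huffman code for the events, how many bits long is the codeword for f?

Huffman merges, smallest pair first:
merge g(2) and e(3): 5
merge 5 and a(13): 18
merge d(14) and c(16): 30
merge 18 and f(22): 40
merge 30 and 40: 70
merge b(46) and 70: 116
f sits 3 levels below the root, so its codeword is 3 bits.

3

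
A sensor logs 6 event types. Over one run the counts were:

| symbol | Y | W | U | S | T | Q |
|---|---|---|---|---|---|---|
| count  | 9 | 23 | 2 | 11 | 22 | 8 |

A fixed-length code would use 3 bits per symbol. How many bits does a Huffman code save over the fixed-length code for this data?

Fixed-length: 3 bits × 75 symbols = 225 bits.
Huffman merges:
U(2) + Q(8) → 10
Y(9) + 10 → 19
S(11) + 19 → 30
T(22) + W(23) → 45
30 + 45 → 75
Huffman total = 10 + 19 + 30 + 45 + 75 = 179 bits.
Saving = 225 − 179 = 46 bits.

46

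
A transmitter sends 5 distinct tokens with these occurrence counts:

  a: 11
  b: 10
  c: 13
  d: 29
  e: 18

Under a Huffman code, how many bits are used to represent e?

2

Huffman merges, smallest pair first:
merge b(10) and a(11): 21
merge c(13) and e(18): 31
merge 21 and d(29): 50
merge 31 and 50: 81
e's leaf is at depth 2, giving a 2-bit codeword.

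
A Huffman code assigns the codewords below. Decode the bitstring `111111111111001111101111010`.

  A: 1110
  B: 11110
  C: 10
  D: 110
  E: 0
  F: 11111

Read left to right; each codeword is recognised as soon as it completes (prefix code):
  11111→F | 11111→F | 110→D | 0→E | 11111→F | 0→E | 11110→B | 10→C
Decoded message: FFDEFEBC

FFDEFEBC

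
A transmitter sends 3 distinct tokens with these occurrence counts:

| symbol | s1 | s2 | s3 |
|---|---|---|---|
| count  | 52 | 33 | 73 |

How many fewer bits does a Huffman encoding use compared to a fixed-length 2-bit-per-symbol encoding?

Fixed-length: 2 bits × 158 symbols = 316 bits.
Huffman merges:
combine s2(33), s1(52) → 85
combine s3(73), 85 → 158
Huffman total = 85 + 158 = 243 bits.
Saving = 316 − 243 = 73 bits.

73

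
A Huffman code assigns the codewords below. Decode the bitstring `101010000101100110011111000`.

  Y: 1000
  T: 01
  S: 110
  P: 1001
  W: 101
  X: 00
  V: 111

Read left to right; each codeword is recognised as soon as it completes (prefix code):
  101→W | 01→T | 00→X | 00→X | 101→W | 1001→P | 1001→P | 111→V | 1000→Y
Decoded message: WTXXWPPVY

WTXXWPPVY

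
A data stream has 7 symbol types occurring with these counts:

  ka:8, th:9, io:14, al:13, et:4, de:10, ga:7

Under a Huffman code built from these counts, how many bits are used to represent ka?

Huffman merges, smallest pair first:
merge et(4) and ga(7): 11
merge ka(8) and th(9): 17
merge de(10) and 11: 21
merge al(13) and io(14): 27
merge 17 and 21: 38
merge 27 and 38: 65
ka's leaf is at depth 3, giving a 3-bit codeword.

3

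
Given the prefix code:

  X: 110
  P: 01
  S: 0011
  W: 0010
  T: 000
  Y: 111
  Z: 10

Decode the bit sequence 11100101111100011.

Read left to right; each codeword is recognised as soon as it completes (prefix code):
  111→Y | 0010→W | 111→Y | 110→X | 0011→S
Decoded message: YWYXS

YWYXS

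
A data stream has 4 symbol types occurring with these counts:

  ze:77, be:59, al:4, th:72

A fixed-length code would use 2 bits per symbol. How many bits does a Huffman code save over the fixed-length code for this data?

14

Fixed-length: 2 bits × 212 symbols = 424 bits.
Huffman merges:
al(4) + be(59) → 63
63 + th(72) → 135
ze(77) + 135 → 212
Huffman total = 63 + 135 + 212 = 410 bits.
Saving = 424 − 410 = 14 bits.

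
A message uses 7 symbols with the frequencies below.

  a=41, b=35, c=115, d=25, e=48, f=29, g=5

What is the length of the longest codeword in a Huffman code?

5

Merge the two lowest-weight nodes at each step:
g(5) + d(25) → 30
f(29) + 30 → 59
b(35) + a(41) → 76
e(48) + 59 → 107
76 + 107 → 183
c(115) + 183 → 298
The rarest symbols sit at the bottom; the longest codeword is 5 bits.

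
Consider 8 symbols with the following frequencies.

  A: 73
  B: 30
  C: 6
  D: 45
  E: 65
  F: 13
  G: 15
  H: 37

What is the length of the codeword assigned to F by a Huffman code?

Repeatedly merge the two smallest:
C(6) + F(13) → 19
G(15) + 19 → 34
B(30) + 34 → 64
H(37) + D(45) → 82
64 + E(65) → 129
A(73) + 82 → 155
129 + 155 → 284
The subtree containing F is merged 5 times, so code length = 5.

5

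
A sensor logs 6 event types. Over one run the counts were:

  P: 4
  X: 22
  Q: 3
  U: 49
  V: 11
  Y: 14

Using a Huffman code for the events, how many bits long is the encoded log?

214

Merge the two smallest weights repeatedly:
merge Q(3) and P(4): 7
merge 7 and V(11): 18
merge Y(14) and 18: 32
merge X(22) and 32: 54
merge U(49) and 54: 103
Total encoded bits = sum of merged weights = 7 + 18 + 32 + 54 + 103 = 214.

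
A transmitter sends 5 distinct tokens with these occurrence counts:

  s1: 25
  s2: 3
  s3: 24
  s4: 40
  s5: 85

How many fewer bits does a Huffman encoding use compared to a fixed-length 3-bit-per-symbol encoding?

Fixed-length: 3 bits × 177 symbols = 531 bits.
Huffman merges:
merge s2(3) and s3(24): 27
merge s1(25) and 27: 52
merge s4(40) and 52: 92
merge s5(85) and 92: 177
Huffman total = 27 + 52 + 92 + 177 = 348 bits.
Saving = 531 − 348 = 183 bits.

183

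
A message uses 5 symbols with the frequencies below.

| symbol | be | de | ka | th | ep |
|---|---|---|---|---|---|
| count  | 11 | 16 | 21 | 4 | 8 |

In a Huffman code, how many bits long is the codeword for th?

Huffman merges, smallest pair first:
combine th(4), ep(8) → 12
combine be(11), 12 → 23
combine de(16), ka(21) → 37
combine 23, 37 → 60
th's leaf is at depth 3, giving a 3-bit codeword.

3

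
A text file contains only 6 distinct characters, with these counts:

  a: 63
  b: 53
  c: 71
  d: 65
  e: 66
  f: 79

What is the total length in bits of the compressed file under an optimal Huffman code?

Build the Huffman tree bottom-up:
b(53) + a(63) → 116
d(65) + e(66) → 131
c(71) + f(79) → 150
116 + 131 → 247
150 + 247 → 397
Each symbol's bit-cost is frequency × depth; summing gives 1041 bits (equivalently 116 + 131 + 150 + 247 + 397).

1041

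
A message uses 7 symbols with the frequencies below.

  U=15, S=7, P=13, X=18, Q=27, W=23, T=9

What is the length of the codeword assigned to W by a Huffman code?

2

Build the tree from the bottom:
S(7) + T(9) → 16
P(13) + U(15) → 28
16 + X(18) → 34
W(23) + Q(27) → 50
28 + 34 → 62
50 + 62 → 112
W's leaf is at depth 2, giving a 2-bit codeword.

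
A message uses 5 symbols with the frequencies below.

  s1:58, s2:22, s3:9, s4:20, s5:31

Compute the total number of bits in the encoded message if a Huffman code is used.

Merge the two smallest weights repeatedly:
s3(9) + s4(20) → 29
s2(22) + 29 → 51
s5(31) + 51 → 82
s1(58) + 82 → 140
Total encoded bits = sum of merged weights = 29 + 51 + 82 + 140 = 302.

302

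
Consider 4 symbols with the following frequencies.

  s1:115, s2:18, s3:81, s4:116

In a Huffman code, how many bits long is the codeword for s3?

3

Huffman merges, smallest pair first:
merge s2(18) and s3(81): 99
merge 99 and s1(115): 214
merge s4(116) and 214: 330
s3 sits 3 levels below the root, so its codeword is 3 bits.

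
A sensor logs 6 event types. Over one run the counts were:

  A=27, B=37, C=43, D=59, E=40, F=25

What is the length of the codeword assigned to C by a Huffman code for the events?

Build the tree from the bottom:
combine F(25), A(27) → 52
combine B(37), E(40) → 77
combine C(43), 52 → 95
combine D(59), 77 → 136
combine 95, 136 → 231
C's leaf is at depth 2, giving a 2-bit codeword.

2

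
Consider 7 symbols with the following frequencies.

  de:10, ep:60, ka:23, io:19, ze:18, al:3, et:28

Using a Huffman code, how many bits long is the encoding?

407

Build the Huffman tree bottom-up:
al(3) + de(10) → 13
13 + ze(18) → 31
io(19) + ka(23) → 42
et(28) + 31 → 59
42 + 59 → 101
ep(60) + 101 → 161
Each symbol's bit-cost is frequency × depth; summing gives 407 bits (equivalently 13 + 31 + 42 + 59 + 101 + 161).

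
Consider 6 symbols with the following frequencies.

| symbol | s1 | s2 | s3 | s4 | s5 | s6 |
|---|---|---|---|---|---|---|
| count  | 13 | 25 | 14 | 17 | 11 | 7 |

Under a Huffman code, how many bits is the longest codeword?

Merge the two lowest-weight nodes at each step:
combine s6(7), s5(11) → 18
combine s1(13), s3(14) → 27
combine s4(17), 18 → 35
combine s2(25), 27 → 52
combine 35, 52 → 87
The first pair merged (s6, s5) ends up deepest, at depth 3.

3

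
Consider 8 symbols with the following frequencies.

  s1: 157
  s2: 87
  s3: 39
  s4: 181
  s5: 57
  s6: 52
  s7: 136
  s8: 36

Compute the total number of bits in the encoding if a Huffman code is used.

Greedily combine the two least-frequent nodes:
combine s8(36), s3(39) → 75
combine s6(52), s5(57) → 109
combine 75, s2(87) → 162
combine 109, s7(136) → 245
combine s1(157), 162 → 319
combine s4(181), 245 → 426
combine 319, 426 → 745
Total encoded bits = sum of merged weights = 75 + 109 + 162 + 245 + 319 + 426 + 745 = 2081.

2081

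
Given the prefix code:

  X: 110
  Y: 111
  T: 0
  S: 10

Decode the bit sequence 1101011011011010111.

XSXXXSY

Read left to right; each codeword is recognised as soon as it completes (prefix code):
  110→X | 10→S | 110→X | 110→X | 110→X | 10→S | 111→Y
Decoded message: XSXXXSY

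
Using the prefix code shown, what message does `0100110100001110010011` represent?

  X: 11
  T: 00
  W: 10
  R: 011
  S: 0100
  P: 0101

Read left to right; each codeword is recognised as soon as it completes (prefix code):
  0100→S | 11→X | 0100→S | 00→T | 11→X | 10→W | 0100→S | 11→X
Decoded message: SXSTXWSX

SXSTXWSX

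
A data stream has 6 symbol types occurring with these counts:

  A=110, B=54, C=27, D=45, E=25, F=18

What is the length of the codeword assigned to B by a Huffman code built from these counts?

Build the tree from the bottom:
F(18) + E(25) → 43
C(27) + 43 → 70
D(45) + B(54) → 99
70 + 99 → 169
A(110) + 169 → 279
The subtree containing B is merged 3 times, so code length = 3.

3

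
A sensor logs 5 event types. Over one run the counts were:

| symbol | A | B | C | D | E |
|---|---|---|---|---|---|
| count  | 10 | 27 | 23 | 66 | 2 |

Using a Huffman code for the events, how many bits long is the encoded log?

Merge the two smallest weights repeatedly:
E(2) + A(10) → 12
12 + C(23) → 35
B(27) + 35 → 62
62 + D(66) → 128
Total encoded bits = sum of merged weights = 12 + 35 + 62 + 128 = 237.

237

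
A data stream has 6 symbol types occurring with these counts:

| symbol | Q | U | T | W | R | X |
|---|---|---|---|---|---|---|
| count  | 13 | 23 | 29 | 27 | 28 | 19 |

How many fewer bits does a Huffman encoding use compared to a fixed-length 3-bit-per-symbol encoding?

57

Fixed-length: 3 bits × 139 symbols = 417 bits.
Huffman merges:
merge Q(13) and X(19): 32
merge U(23) and W(27): 50
merge R(28) and T(29): 57
merge 32 and 50: 82
merge 57 and 82: 139
Huffman total = 32 + 50 + 57 + 82 + 139 = 360 bits.
Saving = 417 − 360 = 57 bits.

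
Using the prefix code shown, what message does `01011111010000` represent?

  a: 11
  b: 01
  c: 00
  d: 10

Read left to right; each codeword is recognised as soon as it completes (prefix code):
  01→b | 01→b | 11→a | 11→a | 01→b | 00→c | 00→c
Decoded message: bbaabcc

bbaabcc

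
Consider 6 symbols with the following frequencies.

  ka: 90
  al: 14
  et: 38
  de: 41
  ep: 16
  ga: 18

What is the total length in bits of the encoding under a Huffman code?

Merge the two smallest weights repeatedly:
al(14) + ep(16) → 30
ga(18) + 30 → 48
et(38) + de(41) → 79
48 + 79 → 127
ka(90) + 127 → 217
Each symbol's bit-cost is frequency × depth; summing gives 501 bits (equivalently 30 + 48 + 79 + 127 + 217).

501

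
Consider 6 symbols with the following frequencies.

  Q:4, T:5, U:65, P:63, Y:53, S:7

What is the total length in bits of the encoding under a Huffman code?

Merge the two smallest weights repeatedly:
merge Q(4) and T(5): 9
merge S(7) and 9: 16
merge 16 and Y(53): 69
merge P(63) and U(65): 128
merge 69 and 128: 197
Each symbol's bit-cost is frequency × depth; summing gives 419 bits (equivalently 9 + 16 + 69 + 128 + 197).

419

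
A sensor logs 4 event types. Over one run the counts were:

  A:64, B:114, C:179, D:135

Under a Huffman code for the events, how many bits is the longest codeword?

3

Merge the two lowest-weight nodes at each step:
merge A(64) and B(114): 178
merge D(135) and 178: 313
merge C(179) and 313: 492
Maximum depth reached is 3.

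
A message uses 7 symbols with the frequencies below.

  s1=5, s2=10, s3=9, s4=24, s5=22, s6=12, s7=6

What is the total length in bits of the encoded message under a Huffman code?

229

Merge the two smallest weights repeatedly:
s1(5) + s7(6) → 11
s3(9) + s2(10) → 19
11 + s6(12) → 23
19 + s5(22) → 41
23 + s4(24) → 47
41 + 47 → 88
Each symbol's bit-cost is frequency × depth; summing gives 229 bits (equivalently 11 + 19 + 23 + 41 + 47 + 88).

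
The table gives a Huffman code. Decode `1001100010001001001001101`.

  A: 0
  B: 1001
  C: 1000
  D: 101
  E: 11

BCCBAABD

Read left to right; each codeword is recognised as soon as it completes (prefix code):
  1001→B | 1000→C | 1000→C | 1001→B | 0→A | 0→A | 1001→B | 101→D
Decoded message: BCCBAABD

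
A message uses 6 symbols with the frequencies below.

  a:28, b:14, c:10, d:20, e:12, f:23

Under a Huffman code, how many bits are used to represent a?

Huffman merges, smallest pair first:
c(10) + e(12) → 22
b(14) + d(20) → 34
22 + f(23) → 45
a(28) + 34 → 62
45 + 62 → 107
a sits 2 levels below the root, so its codeword is 2 bits.

2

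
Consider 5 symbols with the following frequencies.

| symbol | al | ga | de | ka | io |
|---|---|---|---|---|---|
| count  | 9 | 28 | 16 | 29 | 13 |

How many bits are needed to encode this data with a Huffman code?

Greedily combine the two least-frequent nodes:
al(9) + io(13) → 22
de(16) + 22 → 38
ga(28) + ka(29) → 57
38 + 57 → 95
Total encoded bits = sum of merged weights = 22 + 38 + 57 + 95 = 212.

212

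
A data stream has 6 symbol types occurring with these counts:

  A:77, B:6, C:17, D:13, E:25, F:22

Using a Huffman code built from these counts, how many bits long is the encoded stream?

Greedily combine the two least-frequent nodes:
B(6) + D(13) → 19
C(17) + 19 → 36
F(22) + E(25) → 47
36 + 47 → 83
A(77) + 83 → 160
Each symbol's bit-cost is frequency × depth; summing gives 345 bits (equivalently 19 + 36 + 47 + 83 + 160).

345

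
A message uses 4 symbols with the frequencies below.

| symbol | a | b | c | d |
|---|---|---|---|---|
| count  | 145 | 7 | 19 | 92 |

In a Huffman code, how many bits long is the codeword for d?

Build the tree from the bottom:
b(7) + c(19) → 26
26 + d(92) → 118
118 + a(145) → 263
d's leaf is at depth 2, giving a 2-bit codeword.

2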